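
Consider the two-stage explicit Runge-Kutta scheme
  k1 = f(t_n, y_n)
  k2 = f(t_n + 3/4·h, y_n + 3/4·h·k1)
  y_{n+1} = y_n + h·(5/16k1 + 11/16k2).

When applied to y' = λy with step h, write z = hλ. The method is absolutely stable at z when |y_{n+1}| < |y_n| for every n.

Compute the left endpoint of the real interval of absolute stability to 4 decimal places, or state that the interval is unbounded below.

Set f=λy, z=hλ:
  k1=λy_n ⇒ h·k1=z·y_n;  k2=λ(1+3/4z)y_n ⇒ h·k2=z(1+3/4z)y_n
  y_{n+1}/y_n = 1 + 5/16z + 11/16z(1+3/4z) = 1 + z + 33/64z²
  so R(z) = 1 + z + 33/64z².

Solve |R(x)|<1 on ℝ⁻.
x=-0.89: |R|=0.5184
R=1: x+33/64x²=0 ⇒ x=−64/33=-1.9394; min R=1−1/(4·33/64)=0.5152>−1
Confirm numerically:
  x=-1.561: |R|=0.69543 <1
  x=-1.121: |R|=0.52696 <1
  x=-0.972: |R|=0.51515 <1
  x=-0.967: |R|=0.51516 <1
  x=-2.508: |R|=1.73531 >1
  x=-2.307: |R|=1.43728 >1
  x=-2.235: |R|=1.34066 >1
Interval (-1.9394, 0).

z* = -1.9394.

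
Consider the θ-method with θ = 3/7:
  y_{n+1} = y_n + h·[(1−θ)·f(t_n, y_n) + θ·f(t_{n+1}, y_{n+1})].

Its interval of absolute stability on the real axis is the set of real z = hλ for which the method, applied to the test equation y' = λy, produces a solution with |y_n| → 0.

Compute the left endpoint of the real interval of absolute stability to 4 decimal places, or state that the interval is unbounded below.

Set f=λy, z=hλ:
  y_{n+1} = y_n + z·[4/7·y_n + 3/7·y_{n+1}] ⇒ (1 − 3/7z)y_{n+1} = (1 + 4/7z)y_n
  Hence R(z) = (1 + 4/7z)/(1 − 3/7z).

Boundary: |R(x)|=1, x<0.
x=-1.38: |R|=0.1329
R=−1: 1+4/7x = −1+3/7x ⇒ -1/7x=2 ⇒ x=2/(-1/7)=-14.0000
Confirm numerically:
  x=-9.061: |R|=0.85551 <1
  x=-8.575: |R|=0.83422 <1
  x=-7.244: |R|=0.76486 <1
  x=-14.517: |R|=1.01023 >1
  x=-14.454: |R|=1.00901 >1
  x=-14.361: |R|=1.00721 >1
So |R|<1 on (-14.0000, 0).

left endpoint -14.0000.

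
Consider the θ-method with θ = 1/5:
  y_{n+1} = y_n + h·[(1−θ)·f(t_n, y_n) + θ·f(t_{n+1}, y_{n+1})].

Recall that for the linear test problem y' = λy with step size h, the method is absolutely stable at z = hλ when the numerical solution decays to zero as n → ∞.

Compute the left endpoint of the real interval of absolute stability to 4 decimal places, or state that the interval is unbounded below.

z* = -3.3333.

Test eqn y'=λy, z=hλ:
  y_{n+1} = y_n + z·[4/5·y_n + 1/5·y_{n+1}] ⇒ (1 − 1/5z)y_{n+1} = (1 + 4/5z)y_n
  R(z) = (1 + 4/5z)/(1 − 1/5z).

Solve |R(x)|<1 on ℝ⁻.
x=-1.22: |R|=0.0193
R=−1: 1+4/5x = −1+1/5x ⇒ -3/5x=2 ⇒ x=2/(-3/5)=-3.3333
Confirm numerically:
  x=-3.032: |R|=0.88745 <1
  x=-2.605: |R|=0.71269 <1
  x=-2.111: |R|=0.48432 <1
  x=-3.487: |R|=1.05432 >1
  x=-3.471: |R|=1.04875 >1
  x=-3.438: |R|=1.03721 >1
Stable set (-3.3333, 0).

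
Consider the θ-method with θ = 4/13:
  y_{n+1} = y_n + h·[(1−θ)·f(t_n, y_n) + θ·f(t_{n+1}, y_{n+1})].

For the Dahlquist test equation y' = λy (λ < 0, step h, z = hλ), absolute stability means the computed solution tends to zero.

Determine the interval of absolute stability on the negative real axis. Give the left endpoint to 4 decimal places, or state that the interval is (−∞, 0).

Test eqn y'=λy, z=hλ:
  y_{n+1} = y_n + z·[9/13·y_n + 4/13·y_{n+1}] ⇒ (1 − 4/13z)y_{n+1} = (1 + 9/13z)y_n
  so R(z) = (1 + 9/13z)/(1 − 4/13z).

Need |R(x)|<1, x<0.
x=-0.56: |R|=0.5223
R=−1: 1+9/13x = −1+4/13x ⇒ -5/13x=2 ⇒ x=2/(-5/13)=-5.2000
Confirm numerically:
  x=-4.917: |R|=0.95669 <1
  x=-4.075: |R|=0.80802 <1
  x=-2.256: |R|=0.33164 <1
  x=-5.317: |R|=1.01707 >1
  x=-5.254: |R|=1.00794 >1
So |R|<1 on (-5.2000, 0).

z∈(-5.2000,0).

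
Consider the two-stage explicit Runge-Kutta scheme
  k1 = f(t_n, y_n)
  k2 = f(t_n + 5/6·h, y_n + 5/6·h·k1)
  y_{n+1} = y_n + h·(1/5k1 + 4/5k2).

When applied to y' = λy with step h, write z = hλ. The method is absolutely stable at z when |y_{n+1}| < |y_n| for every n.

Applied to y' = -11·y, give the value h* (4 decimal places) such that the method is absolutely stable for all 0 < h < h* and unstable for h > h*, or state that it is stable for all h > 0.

On y'=λy, z=hλ:
  k1=λy_n ⇒ h·k1=z·y_n;  k2=λ(1+5/6z)y_n ⇒ h·k2=z(1+5/6z)y_n
  y_{n+1}/y_n = 1 + 1/5z + 4/5z(1+5/6z) = 1 + z + 2/3z²
  R(z) = 1 + z + 2/3z².

Need |R(x)|<1, x<0.
x=-0.69: |R|=0.6274
R=1: x+2/3x²=0 ⇒ x=−3/2=-1.5000; min R=1−1/(4·2/3)=0.6250>−1
Confirm numerically:
  x=-1.386: |R|=0.89466 <1
  x=-1.144: |R|=0.72849 <1
  x=-0.830: |R|=0.62927 <1
  x=-2.060: |R|=1.76907 >1
  x=-2.051: |R|=1.75340 >1
  x=-1.578: |R|=1.08206 >1
So |R|<1 on (-1.5000, 0).

(-1.5000,0); λ=-11 ⇒ h* = (3/2)/11 = 0.1364.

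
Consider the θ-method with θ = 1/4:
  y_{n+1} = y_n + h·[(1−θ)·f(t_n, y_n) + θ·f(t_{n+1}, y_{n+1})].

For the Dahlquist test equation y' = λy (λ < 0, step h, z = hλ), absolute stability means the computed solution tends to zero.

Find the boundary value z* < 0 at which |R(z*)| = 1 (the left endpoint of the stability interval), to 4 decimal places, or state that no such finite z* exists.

Test eqn y'=λy, z=hλ:
  y_{n+1} = y_n + z·[3/4·y_n + 1/4·y_{n+1}] ⇒ (1 − 1/4z)y_{n+1} = (1 + 3/4z)y_n
  R(z) = (1 + 3/4z)/(1 − 1/4z).

Boundary: |R(x)|=1, x<0.
x=-0.32: |R|=0.7037
R=−1: 1+3/4x = −1+1/4x ⇒ -1/2x=2 ⇒ x=2/(-1/2)=-4.0000
Confirm numerically:
  x=-3.268: |R|=0.79857 <1
  x=-2.202: |R|=0.42019 <1
  x=-2.035: |R|=0.34880 <1
  x=-1.914: |R|=0.29456 <1
  x=-4.337: |R|=1.08084 >1
  x=-4.286: |R|=1.06903 >1
  x=-4.187: |R|=1.04568 >1
Stable set (-4.0000, 0).

z* = -4.0000.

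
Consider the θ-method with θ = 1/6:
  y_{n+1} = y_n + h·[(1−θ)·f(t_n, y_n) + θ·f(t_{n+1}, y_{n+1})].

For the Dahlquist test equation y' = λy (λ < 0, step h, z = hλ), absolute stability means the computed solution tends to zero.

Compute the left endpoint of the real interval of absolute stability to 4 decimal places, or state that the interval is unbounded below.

Test eqn y'=λy, z=hλ:
  y_{n+1} = y_n + z·[5/6·y_n + 1/6·y_{n+1}] ⇒ (1 − 1/6z)y_{n+1} = (1 + 5/6z)y_n
  Hence R(z) = (1 + 5/6z)/(1 − 1/6z).

Find x<0 with |R(x)|<1.
x=-1: |R|=0.1429
R=−1: 1+5/6x = −1+1/6x ⇒ -2/3x=2 ⇒ x=2/(-2/3)=-3.0000
Confirm numerically:
  x=-2.927: |R|=0.96729 <1
  x=-2.917: |R|=0.96277 <1
  x=-1.948: |R|=0.47056 <1
  x=-1.829: |R|=0.40171 <1
  x=-3.572: |R|=1.23903 >1
  x=-3.231: |R|=1.10010 >1
  x=-3.184: |R|=1.08014 >1
Stable set (-3.0000, 0).

z* = -3.0000.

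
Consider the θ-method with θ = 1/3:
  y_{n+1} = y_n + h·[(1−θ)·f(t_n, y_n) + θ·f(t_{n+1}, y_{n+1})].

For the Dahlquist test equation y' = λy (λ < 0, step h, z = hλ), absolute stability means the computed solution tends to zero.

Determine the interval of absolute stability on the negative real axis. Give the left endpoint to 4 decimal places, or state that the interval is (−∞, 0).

With y'=λy (z=hλ):
  y_{n+1} = y_n + z·[2/3·y_n + 1/3·y_{n+1}] ⇒ (1 − 1/3z)y_{n+1} = (1 + 2/3z)y_n
  Hence R(z) = (1 + 2/3z)/(1 − 1/3z).

Boundary: |R(x)|=1, x<0.
x=-1.6: |R|=0.0435
R=−1: 1+2/3x = −1+1/3x ⇒ -1/3x=2 ⇒ x=2/(-1/3)=-6.0000
Confirm numerically:
  x=-4.828: |R|=0.85028 <1
  x=-4.577: |R|=0.81219 <1
  x=-2.520: |R|=0.36957 <1
  x=-6.308: |R|=1.03309 >1
  x=-6.245: |R|=1.02650 >1
So |R|<1 on (-6.0000, 0).

z∈(-6.0000,0).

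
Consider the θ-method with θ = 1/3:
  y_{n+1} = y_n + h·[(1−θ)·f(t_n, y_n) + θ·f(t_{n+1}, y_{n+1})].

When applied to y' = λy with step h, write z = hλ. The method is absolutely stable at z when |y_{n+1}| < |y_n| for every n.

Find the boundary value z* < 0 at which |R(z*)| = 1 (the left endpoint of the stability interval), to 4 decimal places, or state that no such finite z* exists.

z* = -6.0000.

Test eqn y'=λy, z=hλ:
  y_{n+1} = y_n + z·[2/3·y_n + 1/3·y_{n+1}] ⇒ (1 − 1/3z)y_{n+1} = (1 + 2/3z)y_n
  ⇒ R(z) = (1 + 2/3z)/(1 − 1/3z).

Boundary: |R(x)|=1, x<0.
x=-1.21: |R|=0.1378
R=−1: 1+2/3x = −1+1/3x ⇒ -1/3x=2 ⇒ x=2/(-1/3)=-6.0000
Confirm numerically:
  x=-4.254: |R|=0.75931 <1
  x=-3.251: |R|=0.56023 <1
  x=-2.932: |R|=0.48281 <1
  x=-6.361: |R|=1.03856 >1
  x=-6.276: |R|=1.02975 >1
  x=-6.044: |R|=1.00487 >1
Stable set (-6.0000, 0).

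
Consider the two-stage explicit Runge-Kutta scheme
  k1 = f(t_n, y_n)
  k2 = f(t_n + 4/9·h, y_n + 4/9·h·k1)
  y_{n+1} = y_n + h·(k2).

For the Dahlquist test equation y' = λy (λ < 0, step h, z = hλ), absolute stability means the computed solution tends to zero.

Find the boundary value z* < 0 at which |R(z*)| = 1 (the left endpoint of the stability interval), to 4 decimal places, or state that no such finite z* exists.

z* = -2.2500.

With y'=λy (z=hλ):
  k1=λy_n ⇒ h·k1=z·y_n;  k2=λ(1+4/9z)y_n ⇒ h·k2=z(1+4/9z)y_n
  y_{n+1}/y_n = 1 + z(1+4/9z) = 1 + z + 4/9z²
  R(z) = 1 + z + 4/9z².

Solve |R(x)|<1 on ℝ⁻.
x=-0.38: |R|=0.6842
R=1: x+4/9x²=0 ⇒ x=−9/4=-2.2500; min R=1−1/(4·4/9)=0.4375>−1
Confirm numerically:
  x=-1.850: |R|=0.67111 <1
  x=-1.636: |R|=0.55355 <1
  x=-1.248: |R|=0.44422 <1
  x=-1.238: |R|=0.44318 <1
  x=-2.824: |R|=1.72043 >1
  x=-2.356: |R|=1.11099 >1
Stable set (-2.2500, 0).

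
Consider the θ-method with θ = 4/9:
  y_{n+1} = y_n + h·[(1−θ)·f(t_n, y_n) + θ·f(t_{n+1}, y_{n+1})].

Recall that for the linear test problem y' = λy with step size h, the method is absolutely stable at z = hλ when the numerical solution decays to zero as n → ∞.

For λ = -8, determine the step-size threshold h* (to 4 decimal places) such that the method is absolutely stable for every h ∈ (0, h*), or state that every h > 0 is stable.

Test eqn y'=λy, z=hλ:
  y_{n+1} = y_n + z·[5/9·y_n + 4/9·y_{n+1}] ⇒ (1 − 4/9z)y_{n+1} = (1 + 5/9z)y_n
  R(z) = (1 + 5/9z)/(1 − 4/9z).

Boundary: |R(x)|=1, x<0.
x=-1.33: |R|=0.1641
R=−1: 1+5/9x = −1+4/9x ⇒ -1/9x=2 ⇒ x=2/(-1/9)=-18.0000
Confirm numerically:
  x=-15.204: |R|=0.95995 <1
  x=-12.579: |R|=0.90861 <1
  x=-10.604: |R|=0.85615 <1
  x=-8.599: |R|=0.78337 <1
  x=-18.514: |R|=1.00619 >1
  x=-18.342: |R|=1.00415 >1
  x=-18.175: |R|=1.00214 >1
So |R|<1 on (-18.0000, 0).

(-18.0000,0); λ=-8 ⇒ h* = (18)/8 = 2.2500.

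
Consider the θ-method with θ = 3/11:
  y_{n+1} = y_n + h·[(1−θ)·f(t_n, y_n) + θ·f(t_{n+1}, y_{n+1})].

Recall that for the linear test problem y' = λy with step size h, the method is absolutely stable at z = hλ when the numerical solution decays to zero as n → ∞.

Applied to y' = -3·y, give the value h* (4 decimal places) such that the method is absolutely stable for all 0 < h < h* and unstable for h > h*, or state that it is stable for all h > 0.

On y'=λy, z=hλ:
  y_{n+1} = y_n + z·[8/11·y_n + 3/11·y_{n+1}] ⇒ (1 − 3/11z)y_{n+1} = (1 + 8/11z)y_n
  ⇒ R(z) = (1 + 8/11z)/(1 − 3/11z).

Need |R(x)|<1, x<0.
x=-1.78: |R|=0.1983
R=−1: 1+8/11x = −1+3/11x ⇒ -5/11x=2 ⇒ x=2/(-5/11)=-4.4000
Confirm numerically:
  x=-2.922: |R|=0.62613 <1
  x=-2.231: |R|=0.38705 <1
  x=-1.919: |R|=0.25971 <1
  x=-4.788: |R|=1.07649 >1
  x=-4.473: |R|=1.01495 >1
Stable set (-4.4000, 0).

(-4.4000,0); λ=-3 ⇒ h* = (22/5)/3 = 1.4667.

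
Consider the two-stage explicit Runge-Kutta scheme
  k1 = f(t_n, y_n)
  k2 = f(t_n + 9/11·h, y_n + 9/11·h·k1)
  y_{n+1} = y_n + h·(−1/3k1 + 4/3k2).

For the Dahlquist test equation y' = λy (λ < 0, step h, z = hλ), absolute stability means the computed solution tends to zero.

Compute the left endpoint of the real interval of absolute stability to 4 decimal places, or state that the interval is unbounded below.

On y'=λy, z=hλ:
  k1=λy_n ⇒ h·k1=z·y_n;  k2=λ(1+9/11z)y_n ⇒ h·k2=z(1+9/11z)y_n
  y_{n+1}/y_n = 1 − 1/3z + 4/3z(1+9/11z) = 1 + z + 12/11z²
  R(z) = 1 + z + 12/11z².

Boundary: |R(x)|=1, x<0.
x=-0.69: |R|=0.8294
R=1: x+12/11x²=0 ⇒ x=−11/12=-0.9167; min R=1−1/(4·12/11)=0.7708>−1
Confirm numerically:
  x=-0.749: |R|=0.86300 <1
  x=-0.568: |R|=0.78395 <1
  x=-0.494: |R|=0.77222 <1
  x=-1.364: |R|=1.66563 >1
  x=-1.194: |R|=1.36124 >1
  x=-0.967: |R|=1.05310 >1
Interval (-0.9167, 0).

left endpoint -0.9167.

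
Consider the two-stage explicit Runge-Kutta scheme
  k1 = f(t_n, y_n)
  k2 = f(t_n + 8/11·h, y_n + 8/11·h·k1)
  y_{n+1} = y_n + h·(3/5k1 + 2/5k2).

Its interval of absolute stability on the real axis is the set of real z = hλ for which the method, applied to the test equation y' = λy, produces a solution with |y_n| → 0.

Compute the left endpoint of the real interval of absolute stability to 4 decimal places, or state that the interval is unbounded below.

On y'=λy, z=hλ:
  k1=λy_n ⇒ h·k1=z·y_n;  k2=λ(1+8/11z)y_n ⇒ h·k2=z(1+8/11z)y_n
  y_{n+1}/y_n = 1 + 3/5z + 2/5z(1+8/11z) = 1 + z + 16/55z²
  so R(z) = 1 + z + 16/55z².

Boundary: |R(x)|=1, x<0.
x=-0.96: |R|=0.3081
R=1: x+16/55x²=0 ⇒ x=−55/16=-3.4375; min R=1−1/(4·16/55)=0.1406>−1
Confirm numerically:
  x=-2.869: |R|=0.52552 <1
  x=-1.513: |R|=0.15294 <1
  x=-1.377: |R|=0.17460 <1
  x=-3.865: |R|=1.48067 >1
  x=-3.795: |R|=1.39468 >1
So |R|<1 on (-3.4375, 0).

left endpoint -3.4375.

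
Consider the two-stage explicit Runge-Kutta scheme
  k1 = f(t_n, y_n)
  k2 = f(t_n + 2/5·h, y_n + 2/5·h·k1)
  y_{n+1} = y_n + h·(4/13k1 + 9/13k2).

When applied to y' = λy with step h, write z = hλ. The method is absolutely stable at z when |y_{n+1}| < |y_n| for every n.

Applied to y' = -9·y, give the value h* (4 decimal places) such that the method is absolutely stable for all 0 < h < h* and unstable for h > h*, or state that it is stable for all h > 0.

(-3.6111,0); λ=-9 ⇒ h* = (65/18)/9 = 0.4012.

Test eqn y'=λy, z=hλ:
  k1=λy_n ⇒ h·k1=z·y_n;  k2=λ(1+2/5z)y_n ⇒ h·k2=z(1+2/5z)y_n
  y_{n+1}/y_n = 1 + 4/13z + 9/13z(1+2/5z) = 1 + z + 18/65z²
  ⇒ R(z) = 1 + z + 18/65z².

Solve |R(x)|<1 on ℝ⁻.
x=-1.31: |R|=0.1652
R=1: x+18/65x²=0 ⇒ x=−65/18=-3.6111; min R=1−1/(4·18/65)=0.0972>−1
Confirm numerically:
  x=-3.101: |R|=0.56195 <1
  x=-1.768: |R|=0.09761 <1
  x=-1.600: |R|=0.10892 <1
  x=-1.454: |R|=0.13145 <1
  x=-3.682: |R|=1.07228 >1
  x=-3.662: |R|=1.05161 >1
Stable set (-3.6111, 0).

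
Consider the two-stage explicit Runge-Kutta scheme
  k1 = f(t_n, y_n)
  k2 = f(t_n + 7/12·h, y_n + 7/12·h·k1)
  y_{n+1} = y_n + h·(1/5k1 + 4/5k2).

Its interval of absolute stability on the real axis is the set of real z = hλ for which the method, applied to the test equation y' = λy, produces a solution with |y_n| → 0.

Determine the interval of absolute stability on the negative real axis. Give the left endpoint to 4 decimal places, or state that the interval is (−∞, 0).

(-2.1429, 0).

On y'=λy, z=hλ:
  k1=λy_n ⇒ h·k1=z·y_n;  k2=λ(1+7/12z)y_n ⇒ h·k2=z(1+7/12z)y_n
  y_{n+1}/y_n = 1 + 1/5z + 4/5z(1+7/12z) = 1 + z + 7/15z²
  R(z) = 1 + z + 7/15z².

Solve |R(x)|<1 on ℝ⁻.
x=-1.44: |R|=0.5277
R=1: x+7/15x²=0 ⇒ x=−15/7=-2.1429; min R=1−1/(4·7/15)=0.4643>−1
Confirm numerically:
  x=-1.713: |R|=0.65637 <1
  x=-1.444: |R|=0.52906 <1
  x=-1.173: |R|=0.46910 <1
  x=-2.229: |R|=1.08961 >1
  x=-2.193: |R|=1.05132 >1
  x=-2.180: |R|=1.03779 >1
So |R|<1 on (-2.1429, 0).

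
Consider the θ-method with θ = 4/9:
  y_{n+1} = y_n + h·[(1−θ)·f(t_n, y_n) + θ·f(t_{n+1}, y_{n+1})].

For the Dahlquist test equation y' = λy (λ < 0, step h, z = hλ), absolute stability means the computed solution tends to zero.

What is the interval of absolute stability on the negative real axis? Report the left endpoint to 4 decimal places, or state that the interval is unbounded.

(-18.0000, 0).

With y'=λy (z=hλ):
  y_{n+1} = y_n + z·[5/9·y_n + 4/9·y_{n+1}] ⇒ (1 − 4/9z)y_{n+1} = (1 + 5/9z)y_n
  R(z) = (1 + 5/9z)/(1 − 4/9z).

Solve |R(x)|<1 on ℝ⁻.
x=-0.37: |R|=0.6823
R=−1: 1+5/9x = −1+4/9x ⇒ -1/9x=2 ⇒ x=2/(-1/9)=-18.0000
Confirm numerically:
  x=-16.522: |R|=0.98032 <1
  x=-11.914: |R|=0.89258 <1
  x=-10.318: |R|=0.84719 <1
  x=-18.335: |R|=1.00407 >1
  x=-18.164: |R|=1.00201 >1
Stable set (-18.0000, 0).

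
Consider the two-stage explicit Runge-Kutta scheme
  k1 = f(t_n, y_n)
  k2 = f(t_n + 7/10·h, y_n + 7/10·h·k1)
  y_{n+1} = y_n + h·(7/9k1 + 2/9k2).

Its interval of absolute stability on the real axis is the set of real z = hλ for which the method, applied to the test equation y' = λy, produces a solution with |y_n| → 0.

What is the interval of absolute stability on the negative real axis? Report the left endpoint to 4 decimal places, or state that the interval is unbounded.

Set f=λy, z=hλ:
  k1=λy_n ⇒ h·k1=z·y_n;  k2=λ(1+7/10z)y_n ⇒ h·k2=z(1+7/10z)y_n
  y_{n+1}/y_n = 1 + 7/9z + 2/9z(1+7/10z) = 1 + z + 7/45z²
  R(z) = 1 + z + 7/45z².

Find x<0 with |R(x)|<1.
x=-0.37: |R|=0.6513
R=1: x+7/45x²=0 ⇒ x=−45/7=-6.4286; min R=1−1/(4·7/45)=-0.6071>−1
Confirm numerically:
  x=-3.530: |R|=0.59164 <1
  x=-3.503: |R|=0.59418 <1
  x=-3.089: |R|=0.60470 <1
  x=-2.604: |R|=0.54921 <1
  x=-6.730: |R|=1.31556 >1
  x=-6.703: |R|=1.28614 >1
  x=-6.589: |R|=1.16443 >1
Interval (-6.4286, 0).

z∈(-6.4286,0).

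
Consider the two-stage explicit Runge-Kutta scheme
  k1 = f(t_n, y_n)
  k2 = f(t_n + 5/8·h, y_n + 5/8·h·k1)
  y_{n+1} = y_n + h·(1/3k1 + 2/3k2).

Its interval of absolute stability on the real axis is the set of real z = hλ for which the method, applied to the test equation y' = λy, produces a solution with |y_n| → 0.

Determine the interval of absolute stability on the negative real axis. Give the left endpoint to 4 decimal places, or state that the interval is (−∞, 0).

(-2.4000, 0).

With y'=λy (z=hλ):
  k1=λy_n ⇒ h·k1=z·y_n;  k2=λ(1+5/8z)y_n ⇒ h·k2=z(1+5/8z)y_n
  y_{n+1}/y_n = 1 + 1/3z + 2/3z(1+5/8z) = 1 + z + 5/12z²
  R(z) = 1 + z + 5/12z².

Find x<0 with |R(x)|<1.
x=-1.79: |R|=0.5450
R=1: x+5/12x²=0 ⇒ x=−12/5=-2.4000; min R=1−1/(4·5/12)=0.4000>−1
Confirm numerically:
  x=-2.210: |R|=0.82504 <1
  x=-2.196: |R|=0.81334 <1
  x=-1.538: |R|=0.44760 <1
  x=-2.573: |R|=1.18547 >1
  x=-2.526: |R|=1.13261 >1
Interval (-2.4000, 0).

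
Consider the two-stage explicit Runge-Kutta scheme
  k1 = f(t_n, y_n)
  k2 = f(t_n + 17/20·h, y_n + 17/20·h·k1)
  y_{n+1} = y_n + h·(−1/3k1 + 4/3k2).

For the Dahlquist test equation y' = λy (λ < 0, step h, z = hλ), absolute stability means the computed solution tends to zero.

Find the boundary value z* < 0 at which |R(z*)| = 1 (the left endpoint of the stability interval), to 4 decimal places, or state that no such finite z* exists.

left endpoint -0.8824.

Test eqn y'=λy, z=hλ:
  k1=λy_n ⇒ h·k1=z·y_n;  k2=λ(1+17/20z)y_n ⇒ h·k2=z(1+17/20z)y_n
  y_{n+1}/y_n = 1 − 1/3z + 4/3z(1+17/20z) = 1 + z + 17/15z²
  R(z) = 1 + z + 17/15z².

Solve |R(x)|<1 on ℝ⁻.
x=-0.3: |R|=0.8020
R=1: x+17/15x²=0 ⇒ x=−15/17=-0.8824; min R=1−1/(4·17/15)=0.7794>−1
Confirm numerically:
  x=-0.809: |R|=0.93275 <1
  x=-0.490: |R|=0.78211 <1
  x=-0.399: |R|=0.78143 <1
  x=-0.377: |R|=0.78408 <1
  x=-1.343: |R|=1.70114 >1
  x=-1.124: |R|=1.30783 >1
  x=-1.120: |R|=1.30165 >1
Stable set (-0.8824, 0).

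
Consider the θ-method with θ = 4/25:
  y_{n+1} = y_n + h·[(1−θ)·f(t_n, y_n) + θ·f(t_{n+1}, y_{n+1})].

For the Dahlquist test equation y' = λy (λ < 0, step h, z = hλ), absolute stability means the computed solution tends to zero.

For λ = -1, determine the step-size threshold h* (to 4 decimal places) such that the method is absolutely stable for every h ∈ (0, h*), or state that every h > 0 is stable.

(-2.9412,0); λ=-1 ⇒ h* = (50/17)/1 = 2.9412.

On y'=λy, z=hλ:
  y_{n+1} = y_n + z·[21/25·y_n + 4/25·y_{n+1}] ⇒ (1 − 4/25z)y_{n+1} = (1 + 21/25z)y_n
  R(z) = (1 + 21/25z)/(1 − 4/25z).

Need |R(x)|<1, x<0.
x=-0.35: |R|=0.6686
R=−1: 1+21/25x = −1+4/25x ⇒ -17/25x=2 ⇒ x=2/(-17/25)=-2.9412
Confirm numerically:
  x=-1.358: |R|=0.11560 <1
  x=-1.227: |R|=0.02565 <1
  x=-1.215: |R|=0.01725 <1
  x=-3.469: |R|=1.23081 >1
  x=-3.292: |R|=1.15626 >1
  x=-3.140: |R|=1.08999 >1
Interval (-2.9412, 0).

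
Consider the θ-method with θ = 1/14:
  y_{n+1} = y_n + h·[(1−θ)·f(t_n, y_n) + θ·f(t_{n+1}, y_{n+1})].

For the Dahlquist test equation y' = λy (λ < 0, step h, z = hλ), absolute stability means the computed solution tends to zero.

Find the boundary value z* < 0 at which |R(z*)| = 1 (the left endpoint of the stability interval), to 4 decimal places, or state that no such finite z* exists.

Set f=λy, z=hλ:
  y_{n+1} = y_n + z·[13/14·y_n + 1/14·y_{n+1}] ⇒ (1 − 1/14z)y_{n+1} = (1 + 13/14z)y_n
  ⇒ R(z) = (1 + 13/14z)/(1 − 1/14z).

Need |R(x)|<1, x<0.
x=-1.02: |R|=0.0493
R=−1: 1+13/14x = −1+1/14x ⇒ -6/7x=2 ⇒ x=2/(-6/7)=-2.3333
Confirm numerically:
  x=-2.132: |R|=0.85024 <1
  x=-1.680: |R|=0.50000 <1
  x=-1.667: |R|=0.48963 <1
  x=-1.227: |R|=0.12813 <1
  x=-2.845: |R|=1.36450 >1
  x=-2.656: |R|=1.23247 >1
  x=-2.356: |R|=1.01663 >1
So |R|<1 on (-2.3333, 0).

left endpoint -2.3333.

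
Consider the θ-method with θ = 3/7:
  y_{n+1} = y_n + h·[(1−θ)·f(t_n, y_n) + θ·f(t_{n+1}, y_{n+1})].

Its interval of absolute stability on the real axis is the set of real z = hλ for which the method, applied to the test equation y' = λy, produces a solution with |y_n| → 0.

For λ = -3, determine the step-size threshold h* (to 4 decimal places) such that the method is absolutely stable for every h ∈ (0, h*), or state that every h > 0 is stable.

(-14.0000,0); λ=-3 ⇒ h* = (14)/3 = 4.6667.

On y'=λy, z=hλ:
  y_{n+1} = y_n + z·[4/7·y_n + 3/7·y_{n+1}] ⇒ (1 − 3/7z)y_{n+1} = (1 + 4/7z)y_n
  ⇒ R(z) = (1 + 4/7z)/(1 − 3/7z).

Boundary: |R(x)|=1, x<0.
x=-1.47: |R|=0.0982
R=−1: 1+4/7x = −1+3/7x ⇒ -1/7x=2 ⇒ x=2/(-1/7)=-14.0000
Confirm numerically:
  x=-12.637: |R|=0.96965 <1
  x=-12.076: |R|=0.95549 <1
  x=-6.710: |R|=0.73129 <1
  x=-14.516: |R|=1.01021 >1
  x=-14.283: |R|=1.00568 >1
  x=-14.036: |R|=1.00073 >1
Interval (-14.0000, 0).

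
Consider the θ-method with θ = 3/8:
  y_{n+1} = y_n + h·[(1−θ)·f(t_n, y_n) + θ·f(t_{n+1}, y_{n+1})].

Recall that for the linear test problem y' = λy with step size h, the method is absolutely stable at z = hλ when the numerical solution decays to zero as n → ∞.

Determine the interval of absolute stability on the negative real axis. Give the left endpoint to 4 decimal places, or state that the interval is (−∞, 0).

With y'=λy (z=hλ):
  y_{n+1} = y_n + z·[5/8·y_n + 3/8·y_{n+1}] ⇒ (1 − 3/8z)y_{n+1} = (1 + 5/8z)y_n
  so R(z) = (1 + 5/8z)/(1 − 3/8z).

Find x<0 with |R(x)|<1.
x=-1.45: |R|=0.0607
R=−1: 1+5/8x = −1+3/8x ⇒ -1/4x=2 ⇒ x=2/(-1/4)=-8.0000
Confirm numerically:
  x=-7.730: |R|=0.98269 <1
  x=-7.328: |R|=0.95518 <1
  x=-6.222: |R|=0.86665 <1
  x=-4.731: |R|=0.70540 <1
  x=-8.243: |R|=1.01485 >1
  x=-8.131: |R|=1.00809 >1
Interval (-8.0000, 0).

(-8.0000, 0).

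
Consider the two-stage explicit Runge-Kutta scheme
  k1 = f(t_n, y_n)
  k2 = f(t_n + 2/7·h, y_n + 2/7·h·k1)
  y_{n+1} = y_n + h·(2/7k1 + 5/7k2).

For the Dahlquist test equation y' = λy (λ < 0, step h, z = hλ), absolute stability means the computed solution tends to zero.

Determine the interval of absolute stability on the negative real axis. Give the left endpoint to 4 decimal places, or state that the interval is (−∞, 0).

z∈(-4.9000,0).

Test eqn y'=λy, z=hλ:
  k1=λy_n ⇒ h·k1=z·y_n;  k2=λ(1+2/7z)y_n ⇒ h·k2=z(1+2/7z)y_n
  y_{n+1}/y_n = 1 + 2/7z + 5/7z(1+2/7z) = 1 + z + 10/49z²
  R(z) = 1 + z + 10/49z².

Find x<0 with |R(x)|<1.
x=-0.39: |R|=0.6410
R=1: x+10/49x²=0 ⇒ x=−49/10=-4.9000; min R=1−1/(4·10/49)=-0.2250>−1
Confirm numerically:
  x=-4.746: |R|=0.85084 <1
  x=-3.425: |R|=0.03099 <1
  x=-2.560: |R|=0.22253 <1
  x=-5.313: |R|=1.44781 >1
  x=-5.211: |R|=1.33074 >1
So |R|<1 on (-4.9000, 0).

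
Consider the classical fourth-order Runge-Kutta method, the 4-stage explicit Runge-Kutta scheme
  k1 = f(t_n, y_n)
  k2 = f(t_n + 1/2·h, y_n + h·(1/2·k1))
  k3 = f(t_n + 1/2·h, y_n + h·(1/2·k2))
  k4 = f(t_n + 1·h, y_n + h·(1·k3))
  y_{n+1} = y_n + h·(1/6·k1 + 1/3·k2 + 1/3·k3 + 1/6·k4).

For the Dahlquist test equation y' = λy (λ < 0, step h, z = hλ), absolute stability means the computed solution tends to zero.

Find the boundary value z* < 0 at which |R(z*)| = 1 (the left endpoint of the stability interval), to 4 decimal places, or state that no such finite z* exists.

Test eqn y'=λy, z=hλ:
  order 4, 4-stage ⇒ R(z)=1+z+z^2/2+z^3/6+z^4/24
  (e.g. R(-1.36)=0.28810, |R|=0.28810)

Boundary: |R(x)|=1, x<0.
x=-1.36: |R|=0.2881
|R(-2.7)|=0.8788 |R(-1.03)|=0.3652 |R(-0.96)|=0.3887
Bisect:
  x_lo=-3.3372 |R|=2.2049  x_hi=-0.0967 |R|=0.9079
  mid=-1.71693 |R|=0.27553 →hi
  mid=-2.52707 |R|=0.67554 →hi
  mid=-2.93213 |R|=1.24492 →lo
  mid=-2.72960 |R|=0.91923 →hi
  mid=-2.83087 |R|=1.07091 →lo
  mid=-2.78023 |R|=0.99240 →hi
  mid=-2.80555 |R|=1.03097 →lo
  ...
  [-2.78538,-2.78518] ⇒ x*=-2.7853
So |R|<1 on (-2.7853, 0).

left endpoint -2.7853.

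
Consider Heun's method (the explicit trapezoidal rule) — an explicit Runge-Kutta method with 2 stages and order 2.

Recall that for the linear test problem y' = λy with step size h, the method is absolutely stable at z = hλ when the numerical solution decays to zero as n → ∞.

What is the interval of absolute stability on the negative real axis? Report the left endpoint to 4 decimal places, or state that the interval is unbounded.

z∈(-2.0000,0).

Set f=λy, z=hλ:
  order 2, 2-stage ⇒ R(z)=1+z+z^2/2
  (e.g. R(-1.47)=0.61045, |R|=0.61045)

Boundary: |R(x)|=1, x<0.
x=-1.47: |R|=0.6104
|R(-2.35)|=1.4113 |R(-2.1)|=1.1050 |R(-0.77)|=0.5264
Bisect:
  x_lo=-2.3606 |R|=1.4256  x_hi=-0.0508 |R|=0.9505
  mid=-1.20566 |R|=0.52115 →hi
  mid=-1.78311 |R|=0.80663 →hi
  mid=-2.07183 |R|=1.07441 →lo
  mid=-1.92747 |R|=0.93010 →hi
  mid=-1.99965 |R|=0.99965 →hi
  mid=-2.03574 |R|=1.03638 →lo
  mid=-2.01770 |R|=1.01785 →lo
  mid=-2.00867 |R|=1.00871 →lo
  ...
  [-2.00008,-1.99993] ⇒ x*=-2.0000
Stable set (-2.0000, 0).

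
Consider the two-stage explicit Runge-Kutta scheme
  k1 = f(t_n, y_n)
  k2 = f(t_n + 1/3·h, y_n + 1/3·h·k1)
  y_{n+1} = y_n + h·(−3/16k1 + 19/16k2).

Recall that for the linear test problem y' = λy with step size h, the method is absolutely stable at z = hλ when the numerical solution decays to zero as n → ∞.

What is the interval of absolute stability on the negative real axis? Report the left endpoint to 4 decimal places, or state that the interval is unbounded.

z∈(-2.5263,0).

With y'=λy (z=hλ):
  k1=λy_n ⇒ h·k1=z·y_n;  k2=λ(1+1/3z)y_n ⇒ h·k2=z(1+1/3z)y_n
  y_{n+1}/y_n = 1 − 3/16z + 19/16z(1+1/3z) = 1 + z + 19/48z²
  ⇒ R(z) = 1 + z + 19/48z².

Need |R(x)|<1, x<0.
x=-0.52: |R|=0.5870
R=1: x+19/48x²=0 ⇒ x=−48/19=-2.5263; min R=1−1/(4·19/48)=0.3684>−1
Confirm numerically:
  x=-2.472: |R|=0.94685 <1
  x=-2.329: |R|=0.81810 <1
  x=-1.367: |R|=0.37269 <1
  x=-2.758: |R|=1.25293 >1
  x=-2.714: |R|=1.20163 >1
Stable set (-2.5263, 0).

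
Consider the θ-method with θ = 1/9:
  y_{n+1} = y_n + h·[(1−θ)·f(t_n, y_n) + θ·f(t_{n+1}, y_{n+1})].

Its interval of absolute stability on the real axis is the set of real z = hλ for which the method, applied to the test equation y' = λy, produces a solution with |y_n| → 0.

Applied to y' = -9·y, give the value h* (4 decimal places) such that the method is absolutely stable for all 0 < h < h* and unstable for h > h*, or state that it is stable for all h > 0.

On y'=λy, z=hλ:
  y_{n+1} = y_n + z·[8/9·y_n + 1/9·y_{n+1}] ⇒ (1 − 1/9z)y_{n+1} = (1 + 8/9z)y_n
  R(z) = (1 + 8/9z)/(1 − 1/9z).

Boundary: |R(x)|=1, x<0.
x=-0.49: |R|=0.5353
R=−1: 1+8/9x = −1+1/9x ⇒ -7/9x=2 ⇒ x=2/(-7/9)=-2.5714
Confirm numerically:
  x=-1.468: |R|=0.26213 <1
  x=-1.307: |R|=0.14126 <1
  x=-1.113: |R|=0.00949 <1
  x=-3.064: |R|=1.28581 >1
  x=-2.607: |R|=1.02145 >1
  x=-2.597: |R|=1.01544 >1
Stable set (-2.5714, 0).

(-2.5714,0); λ=-9 ⇒ h* = (18/7)/9 = 0.2857.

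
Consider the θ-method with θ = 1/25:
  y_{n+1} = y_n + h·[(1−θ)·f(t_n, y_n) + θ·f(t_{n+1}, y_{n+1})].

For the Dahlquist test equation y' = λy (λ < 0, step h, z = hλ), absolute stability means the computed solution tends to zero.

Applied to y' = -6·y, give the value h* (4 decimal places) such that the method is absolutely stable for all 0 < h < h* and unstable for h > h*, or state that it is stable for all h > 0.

(-2.1739,0); λ=-6 ⇒ h* = (50/23)/6 = 0.3623.

Test eqn y'=λy, z=hλ:
  y_{n+1} = y_n + z·[24/25·y_n + 1/25·y_{n+1}] ⇒ (1 − 1/25z)y_{n+1} = (1 + 24/25z)y_n
  so R(z) = (1 + 24/25z)/(1 − 1/25z).

Find x<0 with |R(x)|<1.
x=-0.94: |R|=0.0941
R=−1: 1+24/25x = −1+1/25x ⇒ -23/25x=2 ⇒ x=2/(-23/25)=-2.1739
Confirm numerically:
  x=-2.008: |R|=0.85871 <1
  x=-1.723: |R|=0.61191 <1
  x=-1.466: |R|=0.38480 <1
  x=-1.058: |R|=0.01504 <1
  x=-2.728: |R|=1.45961 >1
  x=-2.522: |R|=1.29089 >1
So |R|<1 on (-2.1739, 0).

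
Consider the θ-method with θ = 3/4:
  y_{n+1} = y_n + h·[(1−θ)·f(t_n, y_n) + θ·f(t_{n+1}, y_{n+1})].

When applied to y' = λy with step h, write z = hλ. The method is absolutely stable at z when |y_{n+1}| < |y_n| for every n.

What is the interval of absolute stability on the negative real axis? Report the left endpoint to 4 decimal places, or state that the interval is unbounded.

(−∞, 0) — no finite endpoint.

Test eqn y'=λy, z=hλ:
  y_{n+1} = y_n + z·[1/4·y_n + 3/4·y_{n+1}] ⇒ (1 − 3/4z)y_{n+1} = (1 + 1/4z)y_n
  ⇒ R(z) = (1 + 1/4z)/(1 − 3/4z).

Solve |R(x)|<1 on ℝ⁻.
x=-1.16: |R|=0.3797
x=-2: |R|=0.2000
x=-10: |R|=0.1765
x=-100: |R|=0.3158
θ=3/4≥1/2 ⇒ |1+1/4x|<|1−3/4x| ∀x<0 ⇒ unbounded interval.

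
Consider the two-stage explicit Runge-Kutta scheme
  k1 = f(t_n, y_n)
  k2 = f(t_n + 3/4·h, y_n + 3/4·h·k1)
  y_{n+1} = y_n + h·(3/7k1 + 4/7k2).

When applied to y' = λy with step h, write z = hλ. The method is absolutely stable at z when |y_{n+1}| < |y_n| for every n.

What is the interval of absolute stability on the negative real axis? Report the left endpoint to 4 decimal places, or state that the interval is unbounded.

z∈(-2.3333,0).

Test eqn y'=λy, z=hλ:
  k1=λy_n ⇒ h·k1=z·y_n;  k2=λ(1+3/4z)y_n ⇒ h·k2=z(1+3/4z)y_n
  y_{n+1}/y_n = 1 + 3/7z + 4/7z(1+3/4z) = 1 + z + 3/7z²
  ⇒ R(z) = 1 + z + 3/7z².

Need |R(x)|<1, x<0.
x=-0.52: |R|=0.5959
R=1: x+3/7x²=0 ⇒ x=−7/3=-2.3333; min R=1−1/(4·3/7)=0.4167>−1
Confirm numerically:
  x=-2.067: |R|=0.76407 <1
  x=-2.053: |R|=0.75335 <1
  x=-1.914: |R|=0.65603 <1
  x=-1.116: |R|=0.41777 <1
  x=-2.559: |R|=1.24749 >1
  x=-2.499: |R|=1.17743 >1
So |R|<1 on (-2.3333, 0).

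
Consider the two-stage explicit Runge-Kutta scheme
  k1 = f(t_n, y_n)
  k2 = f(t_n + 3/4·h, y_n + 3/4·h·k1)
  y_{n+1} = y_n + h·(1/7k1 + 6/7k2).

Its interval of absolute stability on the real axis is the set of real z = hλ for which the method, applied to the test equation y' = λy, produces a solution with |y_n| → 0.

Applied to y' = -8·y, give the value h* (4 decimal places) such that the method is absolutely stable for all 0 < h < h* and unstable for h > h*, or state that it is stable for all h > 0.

(-1.5556,0); λ=-8 ⇒ h* = (14/9)/8 = 0.1944.

With y'=λy (z=hλ):
  k1=λy_n ⇒ h·k1=z·y_n;  k2=λ(1+3/4z)y_n ⇒ h·k2=z(1+3/4z)y_n
  y_{n+1}/y_n = 1 + 1/7z + 6/7z(1+3/4z) = 1 + z + 9/14z²
  Hence R(z) = 1 + z + 9/14z².

Solve |R(x)|<1 on ℝ⁻.
x=-1.32: |R|=0.8001
R=1: x+9/14x²=0 ⇒ x=−14/9=-1.5556; min R=1−1/(4·9/14)=0.6111>−1
Confirm numerically:
  x=-1.351: |R|=0.82234 <1
  x=-1.214: |R|=0.73344 <1
  x=-0.714: |R|=0.61373 <1
  x=-1.630: |R|=1.07801 >1
  x=-1.624: |R|=1.07146 >1
  x=-1.601: |R|=1.04677 >1
So |R|<1 on (-1.5556, 0).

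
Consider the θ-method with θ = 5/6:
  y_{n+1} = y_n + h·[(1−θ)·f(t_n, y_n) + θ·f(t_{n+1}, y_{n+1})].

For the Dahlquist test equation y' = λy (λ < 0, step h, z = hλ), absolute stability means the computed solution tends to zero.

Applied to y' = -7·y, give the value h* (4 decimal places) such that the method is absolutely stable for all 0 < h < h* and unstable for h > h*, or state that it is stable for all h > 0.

(−∞, 0) — no finite endpoint. Any h>0 works for λ=-7.

Set f=λy, z=hλ:
  y_{n+1} = y_n + z·[1/6·y_n + 5/6·y_{n+1}] ⇒ (1 − 5/6z)y_{n+1} = (1 + 1/6z)y_n
  so R(z) = (1 + 1/6z)/(1 − 5/6z).

Need |R(x)|<1, x<0.
x=-0.81: |R|=0.5164
x=-2: |R|=0.2500
x=-10: |R|=0.0714
x=-100: |R|=0.1858
θ=5/6≥1/2 ⇒ |1+1/6x|<|1−5/6x| ∀x<0 ⇒ stable on all of ℝ⁻.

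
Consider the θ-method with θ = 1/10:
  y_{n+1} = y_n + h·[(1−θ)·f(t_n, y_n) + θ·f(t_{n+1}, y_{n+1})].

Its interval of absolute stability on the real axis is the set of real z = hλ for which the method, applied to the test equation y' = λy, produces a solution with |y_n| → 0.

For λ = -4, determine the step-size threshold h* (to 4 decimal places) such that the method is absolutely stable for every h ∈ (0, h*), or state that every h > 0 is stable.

(-2.5000,0); λ=-4 ⇒ h* = (5/2)/4 = 0.6250.

With y'=λy (z=hλ):
  y_{n+1} = y_n + z·[9/10·y_n + 1/10·y_{n+1}] ⇒ (1 − 1/10z)y_{n+1} = (1 + 9/10z)y_n
  Hence R(z) = (1 + 9/10z)/(1 − 1/10z).

Boundary: |R(x)|=1, x<0.
x=-1.05: |R|=0.0498
R=−1: 1+9/10x = −1+1/10x ⇒ -4/5x=2 ⇒ x=2/(-4/5)=-2.5000
Confirm numerically:
  x=-2.450: |R|=0.96787 <1
  x=-1.355: |R|=0.19331 <1
  x=-1.007: |R|=0.08513 <1
  x=-2.788: |R|=1.18017 >1
  x=-2.534: |R|=1.02170 >1
  x=-2.530: |R|=1.01915 >1
So |R|<1 on (-2.5000, 0).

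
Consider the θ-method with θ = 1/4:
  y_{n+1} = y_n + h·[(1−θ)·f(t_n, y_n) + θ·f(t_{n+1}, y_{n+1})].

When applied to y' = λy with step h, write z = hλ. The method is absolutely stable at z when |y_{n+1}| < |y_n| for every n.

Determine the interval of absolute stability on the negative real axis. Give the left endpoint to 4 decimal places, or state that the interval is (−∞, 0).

Set f=λy, z=hλ:
  y_{n+1} = y_n + z·[3/4·y_n + 1/4·y_{n+1}] ⇒ (1 − 1/4z)y_{n+1} = (1 + 3/4z)y_n
  so R(z) = (1 + 3/4z)/(1 − 1/4z).

Boundary: |R(x)|=1, x<0.
x=-0.86: |R|=0.2922
R=−1: 1+3/4x = −1+1/4x ⇒ -1/2x=2 ⇒ x=2/(-1/2)=-4.0000
Confirm numerically:
  x=-2.547: |R|=0.55613 <1
  x=-2.288: |R|=0.45547 <1
  x=-2.117: |R|=0.38434 <1
  x=-1.751: |R|=0.21788 <1
  x=-4.574: |R|=1.13389 >1
  x=-4.362: |R|=1.08658 >1
So |R|<1 on (-4.0000, 0).

(-4.0000, 0).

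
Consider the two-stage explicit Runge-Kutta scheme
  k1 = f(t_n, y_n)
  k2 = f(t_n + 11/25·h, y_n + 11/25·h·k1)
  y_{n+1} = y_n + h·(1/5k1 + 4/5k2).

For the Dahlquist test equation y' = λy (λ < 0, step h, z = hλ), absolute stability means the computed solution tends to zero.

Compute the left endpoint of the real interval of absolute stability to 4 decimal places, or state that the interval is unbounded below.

left endpoint -2.8409.

On y'=λy, z=hλ:
  k1=λy_n ⇒ h·k1=z·y_n;  k2=λ(1+11/25z)y_n ⇒ h·k2=z(1+11/25z)y_n
  y_{n+1}/y_n = 1 + 1/5z + 4/5z(1+11/25z) = 1 + z + 44/125z²
  ⇒ R(z) = 1 + z + 44/125z².

Find x<0 with |R(x)|<1.
x=-1.04: |R|=0.3407
R=1: x+44/125x²=0 ⇒ x=−125/44=-2.8409; min R=1−1/(4·44/125)=0.2898>−1
Confirm numerically:
  x=-2.484: |R|=0.68793 <1
  x=-2.273: |R|=0.54562 <1
  x=-1.684: |R|=0.31422 <1
  x=-3.018: |R|=1.18813 >1
  x=-2.887: |R|=1.04684 >1
So |R|<1 on (-2.8409, 0).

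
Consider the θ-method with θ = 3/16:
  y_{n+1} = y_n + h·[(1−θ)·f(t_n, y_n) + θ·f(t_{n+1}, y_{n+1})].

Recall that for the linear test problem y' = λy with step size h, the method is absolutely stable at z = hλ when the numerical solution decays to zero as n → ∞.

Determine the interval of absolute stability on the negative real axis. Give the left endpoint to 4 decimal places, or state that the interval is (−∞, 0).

z∈(-3.2000,0).

With y'=λy (z=hλ):
  y_{n+1} = y_n + z·[13/16·y_n + 3/16·y_{n+1}] ⇒ (1 − 3/16z)y_{n+1} = (1 + 13/16z)y_n
  R(z) = (1 + 13/16z)/(1 − 3/16z).

Need |R(x)|<1, x<0.
x=-0.7: |R|=0.3812
R=−1: 1+13/16x = −1+3/16x ⇒ -5/8x=2 ⇒ x=2/(-5/8)=-3.2000
Confirm numerically:
  x=-3.155: |R|=0.98233 <1
  x=-2.555: |R|=0.72745 <1
  x=-1.303: |R|=0.04716 <1
  x=-1.300: |R|=0.04523 <1
  x=-3.716: |R|=1.19007 >1
  x=-3.432: |R|=1.08823 >1
  x=-3.419: |R|=1.08341 >1
Stable set (-3.2000, 0).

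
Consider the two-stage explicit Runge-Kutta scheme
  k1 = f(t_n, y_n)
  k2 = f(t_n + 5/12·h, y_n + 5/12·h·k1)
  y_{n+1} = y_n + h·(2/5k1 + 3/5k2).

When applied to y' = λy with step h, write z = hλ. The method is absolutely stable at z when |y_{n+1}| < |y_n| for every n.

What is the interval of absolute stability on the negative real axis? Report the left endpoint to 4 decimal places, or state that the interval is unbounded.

Set f=λy, z=hλ:
  k1=λy_n ⇒ h·k1=z·y_n;  k2=λ(1+5/12z)y_n ⇒ h·k2=z(1+5/12z)y_n
  y_{n+1}/y_n = 1 + 2/5z + 3/5z(1+5/12z) = 1 + z + 1/4z²
  Hence R(z) = 1 + z + 1/4z².

Boundary: |R(x)|=1, x<0.
x=-1.19: |R|=0.1640
R=1: x+1/4x²=0 ⇒ x=−4=-4.0000; min R=1−1/(4·1/4)=0.0000>−1
Confirm numerically:
  x=-3.200: |R|=0.36000 <1
  x=-3.151: |R|=0.33120 <1
  x=-2.589: |R|=0.08673 <1
  x=-2.088: |R|=0.00194 <1
  x=-4.160: |R|=1.16640 >1
  x=-4.060: |R|=1.06090 >1
Interval (-4.0000, 0).

(-4.0000, 0).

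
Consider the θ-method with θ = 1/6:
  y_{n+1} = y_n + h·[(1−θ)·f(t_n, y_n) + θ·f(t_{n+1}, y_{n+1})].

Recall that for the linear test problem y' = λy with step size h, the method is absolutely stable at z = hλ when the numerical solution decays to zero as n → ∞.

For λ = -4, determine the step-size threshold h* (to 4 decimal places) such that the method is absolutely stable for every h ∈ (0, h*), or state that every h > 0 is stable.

(-3.0000,0); λ=-4 ⇒ h* = (3)/4 = 0.7500.

Set f=λy, z=hλ:
  y_{n+1} = y_n + z·[5/6·y_n + 1/6·y_{n+1}] ⇒ (1 − 1/6z)y_{n+1} = (1 + 5/6z)y_n
  so R(z) = (1 + 5/6z)/(1 − 1/6z).

Find x<0 with |R(x)|<1.
x=-1.75: |R|=0.3548
R=−1: 1+5/6x = −1+1/6x ⇒ -2/3x=2 ⇒ x=2/(-2/3)=-3.0000
Confirm numerically:
  x=-2.254: |R|=0.63848 <1
  x=-2.130: |R|=0.57196 <1
  x=-1.998: |R|=0.49887 <1
  x=-1.519: |R|=0.21213 <1
  x=-3.268: |R|=1.11567 >1
  x=-3.191: |R|=1.08312 >1
Interval (-3.0000, 0).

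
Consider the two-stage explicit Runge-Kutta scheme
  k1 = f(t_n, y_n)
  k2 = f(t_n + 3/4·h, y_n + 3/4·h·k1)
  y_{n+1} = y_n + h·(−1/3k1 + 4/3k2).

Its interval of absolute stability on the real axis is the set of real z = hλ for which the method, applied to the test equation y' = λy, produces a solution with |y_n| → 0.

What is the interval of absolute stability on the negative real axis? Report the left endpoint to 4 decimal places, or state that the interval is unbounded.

With y'=λy (z=hλ):
  k1=λy_n ⇒ h·k1=z·y_n;  k2=λ(1+3/4z)y_n ⇒ h·k2=z(1+3/4z)y_n
  y_{n+1}/y_n = 1 − 1/3z + 4/3z(1+3/4z) = 1 + z + z²
  so R(z) = 1 + z + z².

Solve |R(x)|<1 on ℝ⁻.
x=-0.41: |R|=0.7581
R=1: x+1x²=0 ⇒ x=−1=-1.0000; min R=1−1/(4·1)=0.7500>−1
Confirm numerically:
  x=-0.904: |R|=0.91322 <1
  x=-0.665: |R|=0.77723 <1
  x=-0.482: |R|=0.75032 <1
  x=-1.547: |R|=1.84621 >1
  x=-1.370: |R|=1.50690 >1
  x=-1.114: |R|=1.12700 >1
Stable set (-1.0000, 0).

z∈(-1.0000,0).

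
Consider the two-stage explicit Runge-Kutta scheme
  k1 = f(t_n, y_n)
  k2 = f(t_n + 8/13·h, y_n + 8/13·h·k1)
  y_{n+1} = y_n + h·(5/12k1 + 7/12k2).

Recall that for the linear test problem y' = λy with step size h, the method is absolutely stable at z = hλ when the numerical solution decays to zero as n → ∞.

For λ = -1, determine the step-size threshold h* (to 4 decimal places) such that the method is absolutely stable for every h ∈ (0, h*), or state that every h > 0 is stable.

With y'=λy (z=hλ):
  k1=λy_n ⇒ h·k1=z·y_n;  k2=λ(1+8/13z)y_n ⇒ h·k2=z(1+8/13z)y_n
  y_{n+1}/y_n = 1 + 5/12z + 7/12z(1+8/13z) = 1 + z + 14/39z²
  R(z) = 1 + z + 14/39z².

Boundary: |R(x)|=1, x<0.
x=-1.08: |R|=0.3387
R=1: x+14/39x²=0 ⇒ x=−39/14=-2.7857; min R=1−1/(4·14/39)=0.3036>−1
Confirm numerically:
  x=-1.559: |R|=0.31348 <1
  x=-1.417: |R|=0.30378 <1
  x=-1.148: |R|=0.32509 <1
  x=-3.122: |R|=1.37688 >1
  x=-2.920: |R|=1.14076 >1
So |R|<1 on (-2.7857, 0).

(-2.7857,0); λ=-1 ⇒ h* = (39/14)/1 = 2.7857.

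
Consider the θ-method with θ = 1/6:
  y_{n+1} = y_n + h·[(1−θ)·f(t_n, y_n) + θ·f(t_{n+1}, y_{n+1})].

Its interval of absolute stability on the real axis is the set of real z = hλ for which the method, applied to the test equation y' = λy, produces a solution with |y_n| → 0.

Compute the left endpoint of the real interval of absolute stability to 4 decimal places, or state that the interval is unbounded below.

With y'=λy (z=hλ):
  y_{n+1} = y_n + z·[5/6·y_n + 1/6·y_{n+1}] ⇒ (1 − 1/6z)y_{n+1} = (1 + 5/6z)y_n
  ⇒ R(z) = (1 + 5/6z)/(1 − 1/6z).

Need |R(x)|<1, x<0.
x=-1.28: |R|=0.0549
R=−1: 1+5/6x = −1+1/6x ⇒ -2/3x=2 ⇒ x=2/(-2/3)=-3.0000
Confirm numerically:
  x=-2.844: |R|=0.92944 <1
  x=-1.278: |R|=0.05359 <1
  x=-1.265: |R|=0.04474 <1
  x=-3.557: |R|=1.23313 >1
  x=-3.494: |R|=1.20813 >1
  x=-3.065: |R|=1.02868 >1
Stable set (-3.0000, 0).

z* = -3.0000.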